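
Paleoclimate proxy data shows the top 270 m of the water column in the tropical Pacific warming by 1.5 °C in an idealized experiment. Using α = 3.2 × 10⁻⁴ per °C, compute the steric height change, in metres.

about 0.13 m

Δh = αΔT·H = 3.2×10⁻⁴ × 1.5 × 270 = 0.12960 m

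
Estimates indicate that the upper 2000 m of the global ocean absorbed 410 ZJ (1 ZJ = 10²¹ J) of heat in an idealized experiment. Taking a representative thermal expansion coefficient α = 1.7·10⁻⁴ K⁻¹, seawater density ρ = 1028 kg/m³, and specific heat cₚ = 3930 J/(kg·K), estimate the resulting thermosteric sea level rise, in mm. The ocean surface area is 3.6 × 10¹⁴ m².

about 47.9 mm

Per unit area: Q = 410×10²¹ / (3.6×10¹⁴) ≈ 1.139×10⁹ J/m²
Δh = αQ/(ρcₚ) = 1.7×10⁻⁴ × 1.139×10⁹ / (1028 × 3930) ≈ 0.047928 m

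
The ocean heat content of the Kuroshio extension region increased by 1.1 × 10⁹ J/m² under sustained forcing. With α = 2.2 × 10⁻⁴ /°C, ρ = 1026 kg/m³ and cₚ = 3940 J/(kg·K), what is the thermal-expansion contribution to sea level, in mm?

Δh = αQ/(ρcₚ) = 2.2×10⁻⁴ × 1.1×10⁹ / (1026 × 3940) ≈ 0.059865 m

60 mm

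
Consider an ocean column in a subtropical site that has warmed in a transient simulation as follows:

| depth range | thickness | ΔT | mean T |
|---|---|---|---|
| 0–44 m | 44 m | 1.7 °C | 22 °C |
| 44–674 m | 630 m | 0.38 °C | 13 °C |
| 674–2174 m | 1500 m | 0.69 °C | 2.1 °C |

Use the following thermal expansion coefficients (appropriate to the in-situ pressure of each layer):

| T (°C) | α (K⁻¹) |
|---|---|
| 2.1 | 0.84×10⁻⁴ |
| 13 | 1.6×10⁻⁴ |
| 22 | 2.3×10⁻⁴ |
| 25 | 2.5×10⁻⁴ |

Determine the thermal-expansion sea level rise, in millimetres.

Layer 1 at 22 °C → α = 2.3×10⁻⁴ K⁻¹
Layer 2 at 13 °C → α = 1.6×10⁻⁴ K⁻¹
Layer 3 at 2.1 °C → α = 0.84×10⁻⁴ K⁻¹
Layer 1: 2.3×10⁻⁴ × 1.7 × 44 = 0.017204 m
44–674 m: 1.6×10⁻⁴ × 630 × 0.38 = 0.038304 m
0.69 × 0.84×10⁻⁴ × 1500 = 0.08694 m
Δh = 0.017204 + 0.038304 + 0.08694 = 0.142448 m ≈ 142 mm

142 mm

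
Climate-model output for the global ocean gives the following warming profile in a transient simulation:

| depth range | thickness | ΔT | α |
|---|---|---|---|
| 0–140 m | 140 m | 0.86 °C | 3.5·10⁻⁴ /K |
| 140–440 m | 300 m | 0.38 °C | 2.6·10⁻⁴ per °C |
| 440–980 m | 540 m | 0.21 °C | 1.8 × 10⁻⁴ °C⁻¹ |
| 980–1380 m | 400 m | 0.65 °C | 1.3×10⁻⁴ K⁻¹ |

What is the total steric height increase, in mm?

Layer 1: 0.86 × 140 × 3.5×10⁻⁴ = 0.04214 m
Layer 2: 300 × 2.6×10⁻⁴ × 0.38 = 0.02964 m
440–980 m: 1.8×10⁻⁴ × 0.21 × 540 = 0.020412 m
980–1380 m: 400 × 0.65 × 1.3×10⁻⁴ = 0.03380 m
Δh = 0.04214 + 0.02964 + 0.020412 + 0.03380 = 0.125992 m ≈ 126 mm

Δh = 126 mm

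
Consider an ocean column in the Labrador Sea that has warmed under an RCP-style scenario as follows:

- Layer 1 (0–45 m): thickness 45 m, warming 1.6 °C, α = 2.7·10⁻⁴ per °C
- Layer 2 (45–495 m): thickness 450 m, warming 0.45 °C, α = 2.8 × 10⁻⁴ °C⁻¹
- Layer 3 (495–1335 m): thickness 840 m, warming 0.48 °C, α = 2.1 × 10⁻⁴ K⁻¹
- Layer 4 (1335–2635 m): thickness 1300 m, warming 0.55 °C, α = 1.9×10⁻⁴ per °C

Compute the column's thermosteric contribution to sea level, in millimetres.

1.6 × 2.7×10⁻⁴ × 45 = 0.01944 m
Layer 2: 0.45 × 2.8×10⁻⁴ × 450 = 0.05670 m
Layer 3: 0.48 × 2.1×10⁻⁴ × 840 = 0.084672 m
1335–2635 m: 0.55 × 1300 × 1.9×10⁻⁴ = 0.13585 m
Δh = 0.01944 + 0.05670 + 0.084672 + 0.13585 = 0.296662 m ≈ 300 mm

Δh = 300 mm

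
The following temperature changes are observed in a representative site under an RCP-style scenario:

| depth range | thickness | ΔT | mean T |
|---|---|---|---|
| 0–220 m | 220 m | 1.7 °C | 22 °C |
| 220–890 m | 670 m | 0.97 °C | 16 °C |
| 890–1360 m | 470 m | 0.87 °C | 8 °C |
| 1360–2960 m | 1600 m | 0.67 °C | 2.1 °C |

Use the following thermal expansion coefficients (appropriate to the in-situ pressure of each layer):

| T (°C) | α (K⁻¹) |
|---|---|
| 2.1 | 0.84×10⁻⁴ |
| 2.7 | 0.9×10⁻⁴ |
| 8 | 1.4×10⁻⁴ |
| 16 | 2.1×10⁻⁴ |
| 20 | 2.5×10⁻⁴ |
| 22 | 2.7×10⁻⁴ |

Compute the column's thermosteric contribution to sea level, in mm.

385 mm

Layer 1 at 22 °C → α = 2.7×10⁻⁴ K⁻¹
Layer 2 at 16 °C → α = 2.1×10⁻⁴ K⁻¹
Layer 3 at 8 °C → α = 1.4×10⁻⁴ K⁻¹
Layer 4 at 2.1 °C → α = 0.84×10⁻⁴ K⁻¹
Layer 1: 1.7 × 2.7×10⁻⁴ × 220 = 0.10098 m
670 × 0.97 × 2.1×10⁻⁴ = 0.136479 m
Layer 3: 1.4×10⁻⁴ × 0.87 × 470 = 0.057246 m
1360–2960 m: 1600 × 0.67 × 0.84×10⁻⁴ = 0.090048 m
Δh = 0.10098 + 0.136479 + 0.057246 + 0.090048 = 0.384753 m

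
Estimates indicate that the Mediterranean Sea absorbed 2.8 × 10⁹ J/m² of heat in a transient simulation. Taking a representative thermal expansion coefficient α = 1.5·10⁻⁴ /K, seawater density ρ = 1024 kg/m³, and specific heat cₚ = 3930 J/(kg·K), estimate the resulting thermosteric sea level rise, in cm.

Δh = αQ/(ρcₚ) = 1.5×10⁻⁴ × 2.8×10⁹ / (1024 × 3930) ≈ 0.10437 m

Δh ≈ 10.4 cm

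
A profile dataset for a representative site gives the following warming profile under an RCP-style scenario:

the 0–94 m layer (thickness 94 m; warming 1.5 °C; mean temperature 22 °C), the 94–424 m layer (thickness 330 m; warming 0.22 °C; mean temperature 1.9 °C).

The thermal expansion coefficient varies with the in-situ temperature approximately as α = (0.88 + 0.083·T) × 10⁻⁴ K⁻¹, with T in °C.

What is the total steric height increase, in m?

0.0457 m of thermosteric rise

Layer 1: α = (0.88 + 0.083×22)×10⁻⁴ = 2.706×10⁻⁴ K⁻¹
Layer 2: α = (0.88 + 0.083×1.9)×10⁻⁴ = 1.0377×10⁻⁴ K⁻¹
94 × 2.706×10⁻⁴ × 1.5 = 0.0381546 m
94–424 m: 330 × 1.0377×10⁻⁴ × 0.22 = 0.007533702 m
Δh = 0.0381546 + 0.007533702 = 0.045688302 m ≈ 0.0457 m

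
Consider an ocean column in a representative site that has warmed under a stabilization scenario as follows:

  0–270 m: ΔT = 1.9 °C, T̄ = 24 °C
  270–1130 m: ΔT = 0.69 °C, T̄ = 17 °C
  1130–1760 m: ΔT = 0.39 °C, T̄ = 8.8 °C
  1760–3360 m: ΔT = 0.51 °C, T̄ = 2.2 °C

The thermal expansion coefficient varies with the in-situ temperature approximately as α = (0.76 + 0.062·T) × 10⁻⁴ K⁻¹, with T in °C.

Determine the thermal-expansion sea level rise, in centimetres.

Layer 1: α = (0.76 + 0.062×24)×10⁻⁴ = 2.248×10⁻⁴ K⁻¹
Layer 2: α = (0.76 + 0.062×17)×10⁻⁴ = 1.814×10⁻⁴ K⁻¹
Layer 3: α = (0.76 + 0.062×8.8)×10⁻⁴ = 1.3056×10⁻⁴ K⁻¹
Layer 4: α = (0.76 + 0.062×2.2)×10⁻⁴ = 0.8964×10⁻⁴ K⁻¹
2.248×10⁻⁴ × 270 × 1.9 = 0.1153224 m
860 × 0.69 × 1.814×10⁻⁴ = 0.10764276 m
0.39 × 1.3056×10⁻⁴ × 630 = 0.032078592 m
0.8964×10⁻⁴ × 1600 × 0.51 = 0.07314624 m
Δh = 0.1153224 + 0.10764276 + 0.032078592 + 0.07314624 = 0.328189992 m

33 cm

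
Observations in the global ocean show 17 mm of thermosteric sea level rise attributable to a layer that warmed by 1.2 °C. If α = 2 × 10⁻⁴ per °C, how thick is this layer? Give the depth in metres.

H = Δh/(αΔT) = 0.017 / (2×10⁻⁴ × 1.2) ≈ 70.83 m

about 70.8 m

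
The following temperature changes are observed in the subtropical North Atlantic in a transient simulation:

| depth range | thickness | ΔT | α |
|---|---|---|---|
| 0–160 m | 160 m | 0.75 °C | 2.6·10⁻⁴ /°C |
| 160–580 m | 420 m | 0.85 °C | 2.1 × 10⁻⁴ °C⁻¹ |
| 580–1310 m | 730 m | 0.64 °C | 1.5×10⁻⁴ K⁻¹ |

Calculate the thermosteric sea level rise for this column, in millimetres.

Layer 1: 160 × 2.6×10⁻⁴ × 0.75 = 0.03120 m
0.85 × 420 × 2.1×10⁻⁴ = 0.07497 m
580–1310 m: 1.5×10⁻⁴ × 0.64 × 730 = 0.07008 m
Δh = 0.03120 + 0.07497 + 0.07008 = 0.17625 m

about 176 mm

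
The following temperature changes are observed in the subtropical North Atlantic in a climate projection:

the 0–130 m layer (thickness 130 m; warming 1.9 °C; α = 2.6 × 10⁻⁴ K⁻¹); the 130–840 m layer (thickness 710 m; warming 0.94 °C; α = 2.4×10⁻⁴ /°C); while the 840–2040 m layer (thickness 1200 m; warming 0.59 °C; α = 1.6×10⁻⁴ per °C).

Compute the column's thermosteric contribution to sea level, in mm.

Δh = 338 mm

Layer 1: 2.6×10⁻⁴ × 130 × 1.9 = 0.06422 m
130–840 m: 710 × 0.94 × 2.4×10⁻⁴ = 0.160176 m
0.59 × 1200 × 1.6×10⁻⁴ = 0.11328 m
Δh = 0.06422 + 0.160176 + 0.11328 = 0.337676 m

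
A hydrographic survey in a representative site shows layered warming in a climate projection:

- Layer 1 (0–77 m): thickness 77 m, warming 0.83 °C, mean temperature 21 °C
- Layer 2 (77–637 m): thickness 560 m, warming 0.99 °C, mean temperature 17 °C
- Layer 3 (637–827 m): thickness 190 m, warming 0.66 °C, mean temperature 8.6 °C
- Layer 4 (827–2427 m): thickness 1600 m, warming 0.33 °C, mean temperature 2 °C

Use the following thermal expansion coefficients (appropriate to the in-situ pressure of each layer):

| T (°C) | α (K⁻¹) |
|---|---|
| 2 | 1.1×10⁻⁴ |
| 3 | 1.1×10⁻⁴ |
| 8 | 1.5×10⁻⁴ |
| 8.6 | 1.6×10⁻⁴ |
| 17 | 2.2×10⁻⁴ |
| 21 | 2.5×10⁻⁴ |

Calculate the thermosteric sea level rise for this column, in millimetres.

Δh ≈ 216 mm

Layer 1 at 21 °C → α = 2.5×10⁻⁴ K⁻¹
Layer 2 at 17 °C → α = 2.2×10⁻⁴ K⁻¹
Layer 3 at 8.6 °C → α = 1.6×10⁻⁴ K⁻¹
Layer 4 at 2 °C → α = 1.1×10⁻⁴ K⁻¹
Layer 1: 2.5×10⁻⁴ × 77 × 0.83 = 0.0159775 m
0.99 × 2.2×10⁻⁴ × 560 = 0.121968 m
637–827 m: 0.66 × 1.6×10⁻⁴ × 190 = 0.020064 m
Layer 4: 1600 × 0.33 × 1.1×10⁻⁴ = 0.05808 m
Δh = 0.0159775 + 0.121968 + 0.020064 + 0.05808 = 0.2160895 m ≈ 216 mm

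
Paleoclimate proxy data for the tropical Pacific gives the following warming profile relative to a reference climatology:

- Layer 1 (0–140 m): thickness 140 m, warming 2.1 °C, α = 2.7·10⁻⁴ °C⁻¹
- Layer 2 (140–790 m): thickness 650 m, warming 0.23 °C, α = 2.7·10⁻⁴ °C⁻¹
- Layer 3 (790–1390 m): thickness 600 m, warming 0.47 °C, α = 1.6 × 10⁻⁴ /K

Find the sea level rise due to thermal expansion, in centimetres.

140 × 2.1 × 2.7×10⁻⁴ = 0.07938 m
650 × 0.23 × 2.7×10⁻⁴ = 0.040365 m
790–1390 m: 1.6×10⁻⁴ × 600 × 0.47 = 0.04512 m
Δh = 0.07938 + 0.040365 + 0.04512 = 0.164865 m

16 cm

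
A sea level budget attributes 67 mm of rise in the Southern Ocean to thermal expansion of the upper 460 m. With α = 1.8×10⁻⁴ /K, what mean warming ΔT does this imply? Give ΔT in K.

ΔT = Δh/(αH) = 0.067 / (1.8×10⁻⁴ × 460) ≈ 0.8092 K

about 0.809 K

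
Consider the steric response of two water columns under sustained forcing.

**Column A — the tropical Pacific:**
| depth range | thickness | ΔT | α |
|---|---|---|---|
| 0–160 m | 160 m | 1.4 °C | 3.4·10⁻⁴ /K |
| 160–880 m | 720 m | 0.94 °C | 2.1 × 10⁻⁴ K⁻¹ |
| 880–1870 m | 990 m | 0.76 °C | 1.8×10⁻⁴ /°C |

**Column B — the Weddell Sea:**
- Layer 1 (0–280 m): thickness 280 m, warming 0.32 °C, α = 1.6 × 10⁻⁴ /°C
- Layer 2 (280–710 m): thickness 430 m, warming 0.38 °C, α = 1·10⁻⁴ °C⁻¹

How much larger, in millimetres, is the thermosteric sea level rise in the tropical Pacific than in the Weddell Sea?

A 3.4×10⁻⁴ × 160 × 1.4 = 0.07616 m
A 160–880 m: 720 × 2.1×10⁻⁴ × 0.94 = 0.142128 m
A 1.8×10⁻⁴ × 990 × 0.76 = 0.135432 m
A total: 0.35372 m
B Layer 1: 280 × 1.6×10⁻⁴ × 0.32 = 0.014336 m
B Layer 2: 0.38 × 1×10⁻⁴ × 430 = 0.01634 m
B total: 0.030676 m
Difference: 0.35372 − 0.030676 = 0.323044 m

Δh_A − Δh_B ≈ 320 mm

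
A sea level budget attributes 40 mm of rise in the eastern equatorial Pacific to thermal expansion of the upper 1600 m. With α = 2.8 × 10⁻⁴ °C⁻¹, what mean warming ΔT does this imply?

ΔT ≈ 0.0893 °C

ΔT = Δh/(αH) = 0.04 / (2.8×10⁻⁴ × 1600) ≈ 0.08929 °C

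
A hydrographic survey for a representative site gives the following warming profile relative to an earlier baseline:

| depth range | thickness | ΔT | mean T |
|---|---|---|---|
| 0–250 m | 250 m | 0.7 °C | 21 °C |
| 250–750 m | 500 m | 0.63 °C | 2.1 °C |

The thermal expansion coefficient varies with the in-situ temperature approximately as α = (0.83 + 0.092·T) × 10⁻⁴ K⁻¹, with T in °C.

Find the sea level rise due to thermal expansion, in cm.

Δh ≈ 8.1 cm

Layer 1: α = (0.83 + 0.092×21)×10⁻⁴ = 2.762×10⁻⁴ K⁻¹
Layer 2: α = (0.83 + 0.092×2.1)×10⁻⁴ = 1.0232×10⁻⁴ K⁻¹
Layer 1: 2.762×10⁻⁴ × 250 × 0.7 = 0.048335 m
250–750 m: 1.0232×10⁻⁴ × 0.63 × 500 = 0.0322308 m
Δh = 0.048335 + 0.0322308 = 0.0805658 m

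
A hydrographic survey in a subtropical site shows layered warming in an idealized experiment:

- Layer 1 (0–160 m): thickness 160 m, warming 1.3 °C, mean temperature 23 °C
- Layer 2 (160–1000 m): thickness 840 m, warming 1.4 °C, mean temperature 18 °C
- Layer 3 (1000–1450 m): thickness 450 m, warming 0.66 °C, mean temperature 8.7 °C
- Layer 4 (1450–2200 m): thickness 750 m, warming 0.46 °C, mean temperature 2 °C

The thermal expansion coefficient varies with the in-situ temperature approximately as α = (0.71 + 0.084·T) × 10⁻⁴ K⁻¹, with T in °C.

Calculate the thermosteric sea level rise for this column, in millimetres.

Δh ≈ 389 mm

Layer 1: α = (0.71 + 0.084×23)×10⁻⁴ = 2.642×10⁻⁴ K⁻¹
Layer 2: α = (0.71 + 0.084×18)×10⁻⁴ = 2.222×10⁻⁴ K⁻¹
Layer 3: α = (0.71 + 0.084×8.7)×10⁻⁴ = 1.4408×10⁻⁴ K⁻¹
Layer 4: α = (0.71 + 0.084×2)×10⁻⁴ = 0.878×10⁻⁴ K⁻¹
Layer 1: 160 × 1.3 × 2.642×10⁻⁴ = 0.0549536 m
2.222×10⁻⁴ × 1.4 × 840 = 0.2613072 m
1000–1450 m: 450 × 0.66 × 1.4408×10⁻⁴ = 0.04279176 m
0.878×10⁻⁴ × 750 × 0.46 = 0.030291 m
Δh = 0.0549536 + 0.2613072 + 0.04279176 + 0.030291 = 0.38934356 m ≈ 389 mm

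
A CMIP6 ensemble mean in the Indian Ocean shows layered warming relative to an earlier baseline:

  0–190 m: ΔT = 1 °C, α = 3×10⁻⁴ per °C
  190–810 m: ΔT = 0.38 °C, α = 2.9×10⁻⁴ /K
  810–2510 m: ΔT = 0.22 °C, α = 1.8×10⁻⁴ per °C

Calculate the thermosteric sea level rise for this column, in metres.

Layer 1: 3×10⁻⁴ × 1 × 190 = 0.05700 m
190–810 m: 0.38 × 620 × 2.9×10⁻⁴ = 0.068324 m
1.8×10⁻⁴ × 0.22 × 1700 = 0.06732 m
Δh = 0.05700 + 0.068324 + 0.06732 = 0.192644 m

Δh = 0.19 m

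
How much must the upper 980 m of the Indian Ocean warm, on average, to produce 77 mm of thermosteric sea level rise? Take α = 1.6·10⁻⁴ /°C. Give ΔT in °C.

ΔT = Δh/(αH) = 0.077 / (1.6×10⁻⁴ × 980) ≈ 0.4911 °C

ΔT ≈ 0.491 °C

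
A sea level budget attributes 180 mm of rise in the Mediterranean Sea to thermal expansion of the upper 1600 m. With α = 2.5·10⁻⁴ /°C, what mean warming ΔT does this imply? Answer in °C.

ΔT = Δh/(αH) = 0.18 / (2.5×10⁻⁴ × 1600) = 0.4500 °C

ΔT ≈ 0.450 °C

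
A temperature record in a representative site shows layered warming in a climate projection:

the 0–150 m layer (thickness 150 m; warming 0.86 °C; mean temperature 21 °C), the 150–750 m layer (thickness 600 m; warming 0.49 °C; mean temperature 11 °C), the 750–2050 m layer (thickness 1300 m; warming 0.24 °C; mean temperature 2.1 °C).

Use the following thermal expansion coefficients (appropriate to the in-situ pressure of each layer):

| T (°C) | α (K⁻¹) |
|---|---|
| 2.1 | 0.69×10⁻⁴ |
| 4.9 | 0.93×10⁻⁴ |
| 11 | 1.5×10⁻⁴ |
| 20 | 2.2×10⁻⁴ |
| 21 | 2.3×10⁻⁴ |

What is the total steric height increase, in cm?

9.53 cm

Layer 1 at 21 °C → α = 2.3×10⁻⁴ K⁻¹
Layer 2 at 11 °C → α = 1.5×10⁻⁴ K⁻¹
Layer 3 at 2.1 °C → α = 0.69×10⁻⁴ K⁻¹
0.86 × 150 × 2.3×10⁻⁴ = 0.02967 m
150–750 m: 0.49 × 1.5×10⁻⁴ × 600 = 0.04410 m
750–2050 m: 0.24 × 1300 × 0.69×10⁻⁴ = 0.021528 m
Δh = 0.02967 + 0.04410 + 0.021528 = 0.095298 m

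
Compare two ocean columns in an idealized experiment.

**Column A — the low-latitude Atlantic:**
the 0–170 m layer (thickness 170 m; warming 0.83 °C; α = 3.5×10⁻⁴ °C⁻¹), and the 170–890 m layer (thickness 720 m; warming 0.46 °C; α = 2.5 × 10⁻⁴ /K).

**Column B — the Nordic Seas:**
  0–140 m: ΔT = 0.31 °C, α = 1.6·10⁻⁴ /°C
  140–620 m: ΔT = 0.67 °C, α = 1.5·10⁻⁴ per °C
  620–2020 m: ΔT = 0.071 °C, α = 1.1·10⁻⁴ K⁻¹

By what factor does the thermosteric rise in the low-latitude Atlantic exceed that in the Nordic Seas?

A 0.83 × 3.5×10⁻⁴ × 170 = 0.049385 m
A 170–890 m: 0.46 × 2.5×10⁻⁴ × 720 = 0.08280 m
A total: 0.132185 m
B 0–140 m: 1.6×10⁻⁴ × 0.31 × 140 = 0.006944 m
B 0.67 × 1.5×10⁻⁴ × 480 = 0.04824 m
B Layer 3: 1400 × 1.1×10⁻⁴ × 0.071 = 0.010934 m
B total: 0.066118 m
Ratio: 0.132185 / 0.066118 ≈ 1.999

a factor of 2.00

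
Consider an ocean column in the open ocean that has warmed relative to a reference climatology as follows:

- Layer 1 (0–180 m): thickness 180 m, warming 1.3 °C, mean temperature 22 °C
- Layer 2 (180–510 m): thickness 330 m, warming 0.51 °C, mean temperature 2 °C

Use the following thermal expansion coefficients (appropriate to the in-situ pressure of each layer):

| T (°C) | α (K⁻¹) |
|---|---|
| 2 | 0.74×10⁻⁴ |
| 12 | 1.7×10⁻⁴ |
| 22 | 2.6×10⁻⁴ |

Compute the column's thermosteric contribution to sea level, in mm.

Layer 1 at 22 °C → α = 2.6×10⁻⁴ K⁻¹
Layer 2 at 2 °C → α = 0.74×10⁻⁴ K⁻¹
Layer 1: 180 × 1.3 × 2.6×10⁻⁴ = 0.06084 m
Layer 2: 0.74×10⁻⁴ × 0.51 × 330 = 0.0124542 m
Δh = 0.06084 + 0.0124542 = 0.0732942 m

73.3 mm of thermosteric rise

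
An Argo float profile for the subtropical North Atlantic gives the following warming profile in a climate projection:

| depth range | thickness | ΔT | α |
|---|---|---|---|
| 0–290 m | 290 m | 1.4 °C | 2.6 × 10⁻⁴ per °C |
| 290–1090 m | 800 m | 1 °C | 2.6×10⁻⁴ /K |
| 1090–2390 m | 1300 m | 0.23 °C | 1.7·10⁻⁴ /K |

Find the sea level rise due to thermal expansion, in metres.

0.364 m

0–290 m: 290 × 1.4 × 2.6×10⁻⁴ = 0.10556 m
290–1090 m: 1 × 800 × 2.6×10⁻⁴ = 0.20800 m
1090–2390 m: 1.7×10⁻⁴ × 0.23 × 1300 = 0.05083 m
Δh = 0.10556 + 0.20800 + 0.05083 = 0.36439 m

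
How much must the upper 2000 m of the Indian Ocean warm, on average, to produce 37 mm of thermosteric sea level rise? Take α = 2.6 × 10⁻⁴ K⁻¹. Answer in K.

ΔT = Δh/(αH) = 0.037 / (2.6×10⁻⁴ × 2000) ≈ 0.07115 K

0.0712 K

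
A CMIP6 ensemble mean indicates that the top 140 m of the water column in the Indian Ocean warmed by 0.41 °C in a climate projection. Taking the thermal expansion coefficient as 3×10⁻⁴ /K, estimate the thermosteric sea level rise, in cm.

Δh ≈ 1.72 cm

Δh = αΔT·H = 3×10⁻⁴ × 0.41 × 140 = 0.01722 m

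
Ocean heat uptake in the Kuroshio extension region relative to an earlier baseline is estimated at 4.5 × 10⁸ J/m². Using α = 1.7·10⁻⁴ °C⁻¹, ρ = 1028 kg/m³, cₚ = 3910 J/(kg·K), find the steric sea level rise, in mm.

19.0 mm

Δh = αQ/(ρcₚ) = 1.7×10⁻⁴ × 4.5×10⁸ / (1028 × 3910) ≈ 0.019032 m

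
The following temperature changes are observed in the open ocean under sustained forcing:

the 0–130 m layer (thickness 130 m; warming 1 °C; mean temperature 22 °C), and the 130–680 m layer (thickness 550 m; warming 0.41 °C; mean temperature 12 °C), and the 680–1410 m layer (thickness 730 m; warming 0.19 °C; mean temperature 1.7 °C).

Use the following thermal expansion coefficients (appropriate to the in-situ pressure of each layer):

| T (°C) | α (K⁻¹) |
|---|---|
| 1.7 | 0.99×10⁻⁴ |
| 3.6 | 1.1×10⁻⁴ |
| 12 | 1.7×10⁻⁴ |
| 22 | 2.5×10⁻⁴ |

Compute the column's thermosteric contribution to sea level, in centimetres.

Δh = 8.46 cm

Layer 1 at 22 °C → α = 2.5×10⁻⁴ K⁻¹
Layer 2 at 12 °C → α = 1.7×10⁻⁴ K⁻¹
Layer 3 at 1.7 °C → α = 0.99×10⁻⁴ K⁻¹
0–130 m: 130 × 1 × 2.5×10⁻⁴ = 0.03250 m
0.41 × 1.7×10⁻⁴ × 550 = 0.038335 m
0.99×10⁻⁴ × 0.19 × 730 = 0.0137313 m
Δh = 0.03250 + 0.038335 + 0.0137313 = 0.0845663 m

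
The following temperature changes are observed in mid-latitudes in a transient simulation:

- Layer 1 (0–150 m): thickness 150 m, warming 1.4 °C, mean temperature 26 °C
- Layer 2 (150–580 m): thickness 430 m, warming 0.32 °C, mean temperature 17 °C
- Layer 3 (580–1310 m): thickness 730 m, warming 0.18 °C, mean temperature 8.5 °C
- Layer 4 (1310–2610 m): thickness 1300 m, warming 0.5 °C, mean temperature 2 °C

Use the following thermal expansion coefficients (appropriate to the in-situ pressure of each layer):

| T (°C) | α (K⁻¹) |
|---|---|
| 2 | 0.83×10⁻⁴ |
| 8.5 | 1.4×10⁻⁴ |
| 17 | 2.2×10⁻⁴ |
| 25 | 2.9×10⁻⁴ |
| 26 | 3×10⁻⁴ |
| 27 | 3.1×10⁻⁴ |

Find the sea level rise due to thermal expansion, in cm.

Δh ≈ 17 cm

Layer 1 at 26 °C → α = 3×10⁻⁴ K⁻¹
Layer 2 at 17 °C → α = 2.2×10⁻⁴ K⁻¹
Layer 3 at 8.5 °C → α = 1.4×10⁻⁴ K⁻¹
Layer 4 at 2 °C → α = 0.83×10⁻⁴ K⁻¹
0–150 m: 1.4 × 3×10⁻⁴ × 150 = 0.06300 m
0.32 × 430 × 2.2×10⁻⁴ = 0.030272 m
580–1310 m: 730 × 0.18 × 1.4×10⁻⁴ = 0.018396 m
1300 × 0.5 × 0.83×10⁻⁴ = 0.05395 m
Δh = 0.06300 + 0.030272 + 0.018396 + 0.05395 = 0.165618 m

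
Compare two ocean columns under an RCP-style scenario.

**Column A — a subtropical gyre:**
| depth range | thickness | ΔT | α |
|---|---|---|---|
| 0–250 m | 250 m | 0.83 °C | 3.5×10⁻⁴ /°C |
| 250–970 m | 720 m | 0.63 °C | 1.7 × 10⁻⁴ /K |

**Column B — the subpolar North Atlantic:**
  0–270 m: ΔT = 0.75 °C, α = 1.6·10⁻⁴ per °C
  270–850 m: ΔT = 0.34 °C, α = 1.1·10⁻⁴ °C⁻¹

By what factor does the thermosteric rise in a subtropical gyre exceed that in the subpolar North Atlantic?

A 3.5×10⁻⁴ × 0.83 × 250 = 0.072625 m
A 1.7×10⁻⁴ × 0.63 × 720 = 0.077112 m
A total: 0.149737 m
B 0–270 m: 0.75 × 270 × 1.6×10⁻⁴ = 0.03240 m
B 270–850 m: 1.1×10⁻⁴ × 580 × 0.34 = 0.021692 m
B total: 0.054092 m
Ratio: 0.149737 / 0.054092 ≈ 2.768

a factor of 2.8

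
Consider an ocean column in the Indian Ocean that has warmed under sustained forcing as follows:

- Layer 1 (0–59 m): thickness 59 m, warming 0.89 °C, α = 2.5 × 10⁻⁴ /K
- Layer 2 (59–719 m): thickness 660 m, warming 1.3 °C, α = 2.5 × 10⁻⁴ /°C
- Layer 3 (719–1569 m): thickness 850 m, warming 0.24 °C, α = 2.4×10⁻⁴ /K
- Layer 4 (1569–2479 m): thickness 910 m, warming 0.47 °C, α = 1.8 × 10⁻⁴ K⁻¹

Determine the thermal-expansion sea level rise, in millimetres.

354 mm of thermosteric rise

Layer 1: 59 × 2.5×10⁻⁴ × 0.89 = 0.0131275 m
2.5×10⁻⁴ × 1.3 × 660 = 0.21450 m
2.4×10⁻⁴ × 850 × 0.24 = 0.04896 m
1569–2479 m: 0.47 × 1.8×10⁻⁴ × 910 = 0.076986 m
Δh = 0.0131275 + 0.21450 + 0.04896 + 0.076986 = 0.3535735 m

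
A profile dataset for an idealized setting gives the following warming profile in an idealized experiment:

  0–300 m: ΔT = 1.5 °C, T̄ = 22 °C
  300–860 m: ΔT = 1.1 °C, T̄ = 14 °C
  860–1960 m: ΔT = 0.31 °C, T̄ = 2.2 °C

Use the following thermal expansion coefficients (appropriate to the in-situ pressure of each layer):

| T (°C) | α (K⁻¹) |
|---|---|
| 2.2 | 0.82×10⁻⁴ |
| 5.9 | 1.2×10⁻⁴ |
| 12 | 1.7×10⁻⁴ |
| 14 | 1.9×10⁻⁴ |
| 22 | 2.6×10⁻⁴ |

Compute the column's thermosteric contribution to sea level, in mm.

about 262 mm

Layer 1 at 22 °C → α = 2.6×10⁻⁴ K⁻¹
Layer 2 at 14 °C → α = 1.9×10⁻⁴ K⁻¹
Layer 3 at 2.2 °C → α = 0.82×10⁻⁴ K⁻¹
0–300 m: 2.6×10⁻⁴ × 300 × 1.5 = 0.11700 m
300–860 m: 560 × 1.9×10⁻⁴ × 1.1 = 0.11704 m
0.31 × 0.82×10⁻⁴ × 1100 = 0.027962 m
Δh = 0.11700 + 0.11704 + 0.027962 = 0.262002 m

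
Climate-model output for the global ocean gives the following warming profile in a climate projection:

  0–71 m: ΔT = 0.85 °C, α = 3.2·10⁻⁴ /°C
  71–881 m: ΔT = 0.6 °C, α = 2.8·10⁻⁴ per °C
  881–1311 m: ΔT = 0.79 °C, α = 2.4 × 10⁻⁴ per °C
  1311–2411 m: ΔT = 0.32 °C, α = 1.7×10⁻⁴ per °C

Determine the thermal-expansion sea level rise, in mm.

Layer 1: 3.2×10⁻⁴ × 71 × 0.85 = 0.019312 m
71–881 m: 0.6 × 2.8×10⁻⁴ × 810 = 0.13608 m
430 × 0.79 × 2.4×10⁻⁴ = 0.081528 m
1.7×10⁻⁴ × 0.32 × 1100 = 0.05984 m
Δh = 0.019312 + 0.13608 + 0.081528 + 0.05984 = 0.29676 m ≈ 297 mm

Δh ≈ 297 mm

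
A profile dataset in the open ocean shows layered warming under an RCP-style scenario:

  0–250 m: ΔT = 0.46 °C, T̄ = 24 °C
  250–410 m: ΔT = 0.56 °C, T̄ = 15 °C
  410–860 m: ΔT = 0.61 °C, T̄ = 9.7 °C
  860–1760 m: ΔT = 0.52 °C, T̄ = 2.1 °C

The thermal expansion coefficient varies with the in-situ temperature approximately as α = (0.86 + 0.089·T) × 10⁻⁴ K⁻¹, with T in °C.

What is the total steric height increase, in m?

Δh ≈ 0.150 m

Layer 1: α = (0.86 + 0.089×24)×10⁻⁴ = 2.996×10⁻⁴ K⁻¹
Layer 2: α = (0.86 + 0.089×15)×10⁻⁴ = 2.195×10⁻⁴ K⁻¹
Layer 3: α = (0.86 + 0.089×9.7)×10⁻⁴ = 1.7233×10⁻⁴ K⁻¹
Layer 4: α = (0.86 + 0.089×2.1)×10⁻⁴ = 1.0469×10⁻⁴ K⁻¹
Layer 1: 250 × 0.46 × 2.996×10⁻⁴ = 0.034454 m
250–410 m: 2.195×10⁻⁴ × 160 × 0.56 = 0.0196672 m
410–860 m: 1.7233×10⁻⁴ × 450 × 0.61 = 0.047304585 m
860–1760 m: 1.0469×10⁻⁴ × 0.52 × 900 = 0.04899492 m
Δh = 0.034454 + 0.0196672 + 0.047304585 + 0.04899492 = 0.150420705 m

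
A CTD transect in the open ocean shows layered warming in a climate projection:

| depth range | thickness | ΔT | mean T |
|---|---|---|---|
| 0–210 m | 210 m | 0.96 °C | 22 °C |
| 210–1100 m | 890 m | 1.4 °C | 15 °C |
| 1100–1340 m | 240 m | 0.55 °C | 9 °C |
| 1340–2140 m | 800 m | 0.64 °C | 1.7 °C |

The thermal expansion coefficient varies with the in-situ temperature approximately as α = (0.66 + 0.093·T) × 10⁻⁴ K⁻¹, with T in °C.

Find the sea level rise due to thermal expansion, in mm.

Layer 1: α = (0.66 + 0.093×22)×10⁻⁴ = 2.706×10⁻⁴ K⁻¹
Layer 2: α = (0.66 + 0.093×15)×10⁻⁴ = 2.055×10⁻⁴ K⁻¹
Layer 3: α = (0.66 + 0.093×9)×10⁻⁴ = 1.497×10⁻⁴ K⁻¹
Layer 4: α = (0.66 + 0.093×1.7)×10⁻⁴ = 0.8181×10⁻⁴ K⁻¹
0–210 m: 0.96 × 2.706×10⁻⁴ × 210 = 0.05455296 m
210–1100 m: 890 × 1.4 × 2.055×10⁻⁴ = 0.256053 m
1.497×10⁻⁴ × 240 × 0.55 = 0.0197604 m
Layer 4: 0.8181×10⁻⁴ × 0.64 × 800 = 0.04188672 m
Δh = 0.05455296 + 0.256053 + 0.0197604 + 0.04188672 = 0.37225308 m

372 mm of thermosteric rise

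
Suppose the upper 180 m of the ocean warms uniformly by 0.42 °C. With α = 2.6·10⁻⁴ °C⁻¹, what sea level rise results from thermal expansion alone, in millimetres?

Δh = αΔT·H = 2.6×10⁻⁴ × 0.42 × 180 = 0.019656 m

20 mm of thermosteric rise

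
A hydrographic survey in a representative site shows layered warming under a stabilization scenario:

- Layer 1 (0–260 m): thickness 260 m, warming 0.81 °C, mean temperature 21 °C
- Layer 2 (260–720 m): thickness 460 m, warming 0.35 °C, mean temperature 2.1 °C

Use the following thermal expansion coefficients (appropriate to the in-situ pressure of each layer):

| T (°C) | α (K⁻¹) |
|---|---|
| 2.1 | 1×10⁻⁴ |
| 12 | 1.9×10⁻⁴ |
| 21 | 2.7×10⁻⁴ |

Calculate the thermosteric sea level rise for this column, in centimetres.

about 7.30 cm

Layer 1 at 21 °C → α = 2.7×10⁻⁴ K⁻¹
Layer 2 at 2.1 °C → α = 1×10⁻⁴ K⁻¹
2.7×10⁻⁴ × 0.81 × 260 = 0.056862 m
Layer 2: 1×10⁻⁴ × 460 × 0.35 = 0.01610 m
Δh = 0.056862 + 0.01610 = 0.072962 m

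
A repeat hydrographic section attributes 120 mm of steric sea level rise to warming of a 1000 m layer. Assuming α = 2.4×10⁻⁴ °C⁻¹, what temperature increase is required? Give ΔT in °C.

ΔT = Δh/(αH) = 0.12 / (2.4×10⁻⁴ × 1000) = 0.5000 °C

0.50 °C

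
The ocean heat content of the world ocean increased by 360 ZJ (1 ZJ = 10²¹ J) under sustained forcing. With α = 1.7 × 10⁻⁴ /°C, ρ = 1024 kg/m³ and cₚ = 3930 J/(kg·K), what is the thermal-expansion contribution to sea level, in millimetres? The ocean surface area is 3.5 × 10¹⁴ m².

Per unit area: Q = 360×10²¹ / (3.5×10¹⁴) ≈ 1.029×10⁹ J/m²
Δh = αQ/(ρcₚ) = 1.7×10⁻⁴ × 1.029×10⁹ / (1024 × 3930) ≈ 0.043468 m

43 mm of thermosteric rise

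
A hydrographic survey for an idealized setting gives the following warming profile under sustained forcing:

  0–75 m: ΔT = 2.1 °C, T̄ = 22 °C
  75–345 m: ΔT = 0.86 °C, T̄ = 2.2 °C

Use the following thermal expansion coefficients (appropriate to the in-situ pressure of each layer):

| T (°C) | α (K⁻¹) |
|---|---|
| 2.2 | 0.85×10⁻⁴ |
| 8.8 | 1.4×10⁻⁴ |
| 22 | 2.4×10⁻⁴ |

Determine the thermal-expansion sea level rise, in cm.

Δh ≈ 5.75 cm

Layer 1 at 22 °C → α = 2.4×10⁻⁴ K⁻¹
Layer 2 at 2.2 °C → α = 0.85×10⁻⁴ K⁻¹
0–75 m: 2.1 × 2.4×10⁻⁴ × 75 = 0.03780 m
75–345 m: 0.86 × 0.85×10⁻⁴ × 270 = 0.019737 m
Δh = 0.03780 + 0.019737 = 0.057537 m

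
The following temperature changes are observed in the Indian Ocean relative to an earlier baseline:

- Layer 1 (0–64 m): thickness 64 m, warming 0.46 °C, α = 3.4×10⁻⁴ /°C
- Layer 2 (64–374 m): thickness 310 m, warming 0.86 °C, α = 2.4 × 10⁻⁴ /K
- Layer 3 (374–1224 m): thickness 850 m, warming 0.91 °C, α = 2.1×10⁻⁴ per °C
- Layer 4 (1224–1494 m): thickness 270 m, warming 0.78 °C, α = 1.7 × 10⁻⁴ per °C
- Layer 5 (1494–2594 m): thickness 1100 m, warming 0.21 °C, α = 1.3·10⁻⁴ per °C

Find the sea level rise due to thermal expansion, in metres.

Layer 1: 3.4×10⁻⁴ × 64 × 0.46 = 0.0100096 m
0.86 × 2.4×10⁻⁴ × 310 = 0.063984 m
Layer 3: 0.91 × 2.1×10⁻⁴ × 850 = 0.162435 m
0.78 × 270 × 1.7×10⁻⁴ = 0.035802 m
1.3×10⁻⁴ × 1100 × 0.21 = 0.03003 m
Δh = 0.0100096 + 0.063984 + 0.162435 + 0.035802 + 0.03003 = 0.3022606 m

0.302 m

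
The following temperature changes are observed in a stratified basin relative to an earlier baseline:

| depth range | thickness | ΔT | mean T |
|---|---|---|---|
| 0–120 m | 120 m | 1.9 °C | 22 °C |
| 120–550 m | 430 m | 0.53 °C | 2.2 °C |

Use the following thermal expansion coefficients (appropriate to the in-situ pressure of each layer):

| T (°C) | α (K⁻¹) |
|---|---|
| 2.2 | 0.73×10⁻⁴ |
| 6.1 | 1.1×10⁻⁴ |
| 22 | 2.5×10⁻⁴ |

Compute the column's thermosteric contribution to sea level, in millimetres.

about 73.6 mm

Layer 1 at 22 °C → α = 2.5×10⁻⁴ K⁻¹
Layer 2 at 2.2 °C → α = 0.73×10⁻⁴ K⁻¹
Layer 1: 120 × 1.9 × 2.5×10⁻⁴ = 0.05700 m
Layer 2: 430 × 0.53 × 0.73×10⁻⁴ = 0.0166367 m
Δh = 0.05700 + 0.0166367 = 0.0736367 m ≈ 73.6 mm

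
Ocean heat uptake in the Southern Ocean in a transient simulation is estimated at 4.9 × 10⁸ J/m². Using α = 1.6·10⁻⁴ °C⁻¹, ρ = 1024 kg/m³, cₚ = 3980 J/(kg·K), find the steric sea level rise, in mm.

19.2 mm of thermosteric rise

Δh = αQ/(ρcₚ) = 1.6×10⁻⁴ × 4.9×10⁸ / (1024 × 3980) ≈ 0.019237 m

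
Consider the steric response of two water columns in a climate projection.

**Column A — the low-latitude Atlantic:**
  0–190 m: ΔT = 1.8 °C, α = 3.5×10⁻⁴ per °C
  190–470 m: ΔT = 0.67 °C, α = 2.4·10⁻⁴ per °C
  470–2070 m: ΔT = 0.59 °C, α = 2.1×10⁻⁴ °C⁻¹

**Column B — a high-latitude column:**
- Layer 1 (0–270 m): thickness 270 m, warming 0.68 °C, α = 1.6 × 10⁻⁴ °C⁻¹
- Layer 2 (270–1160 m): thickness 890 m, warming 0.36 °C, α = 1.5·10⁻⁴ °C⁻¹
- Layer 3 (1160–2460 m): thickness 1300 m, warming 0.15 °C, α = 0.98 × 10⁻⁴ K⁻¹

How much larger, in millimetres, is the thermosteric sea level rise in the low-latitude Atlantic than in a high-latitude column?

270 mm larger

A Layer 1: 3.5×10⁻⁴ × 190 × 1.8 = 0.11970 m
A 190–470 m: 280 × 0.67 × 2.4×10⁻⁴ = 0.045024 m
A 470–2070 m: 2.1×10⁻⁴ × 1600 × 0.59 = 0.19824 m
A total: 0.362964 m
B 0–270 m: 0.68 × 270 × 1.6×10⁻⁴ = 0.029376 m
B 270–1160 m: 0.36 × 890 × 1.5×10⁻⁴ = 0.04806 m
B 1160–2460 m: 0.98×10⁻⁴ × 1300 × 0.15 = 0.01911 m
B total: 0.096546 m
Difference: 0.362964 − 0.096546 = 0.266418 m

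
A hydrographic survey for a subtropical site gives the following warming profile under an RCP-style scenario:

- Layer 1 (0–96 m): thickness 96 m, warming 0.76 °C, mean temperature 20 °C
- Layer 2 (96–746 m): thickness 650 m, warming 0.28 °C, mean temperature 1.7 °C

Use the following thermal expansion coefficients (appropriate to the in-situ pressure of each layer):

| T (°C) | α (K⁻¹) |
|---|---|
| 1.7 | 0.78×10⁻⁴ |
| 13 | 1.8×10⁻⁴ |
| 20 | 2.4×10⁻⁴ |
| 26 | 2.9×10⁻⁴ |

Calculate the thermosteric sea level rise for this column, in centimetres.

3.17 cm of thermosteric rise

Layer 1 at 20 °C → α = 2.4×10⁻⁴ K⁻¹
Layer 2 at 1.7 °C → α = 0.78×10⁻⁴ K⁻¹
0–96 m: 0.76 × 2.4×10⁻⁴ × 96 = 0.0175104 m
Layer 2: 0.78×10⁻⁴ × 650 × 0.28 = 0.014196 m
Δh = 0.0175104 + 0.014196 = 0.0317064 m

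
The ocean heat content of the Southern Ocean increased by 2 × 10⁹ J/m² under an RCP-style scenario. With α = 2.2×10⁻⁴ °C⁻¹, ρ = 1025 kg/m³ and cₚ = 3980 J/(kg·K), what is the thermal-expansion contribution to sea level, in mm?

Δh = αQ/(ρcₚ) = 2.2×10⁻⁴ × 2×10⁹ / (1025 × 3980) ≈ 0.10786 m

about 108 mm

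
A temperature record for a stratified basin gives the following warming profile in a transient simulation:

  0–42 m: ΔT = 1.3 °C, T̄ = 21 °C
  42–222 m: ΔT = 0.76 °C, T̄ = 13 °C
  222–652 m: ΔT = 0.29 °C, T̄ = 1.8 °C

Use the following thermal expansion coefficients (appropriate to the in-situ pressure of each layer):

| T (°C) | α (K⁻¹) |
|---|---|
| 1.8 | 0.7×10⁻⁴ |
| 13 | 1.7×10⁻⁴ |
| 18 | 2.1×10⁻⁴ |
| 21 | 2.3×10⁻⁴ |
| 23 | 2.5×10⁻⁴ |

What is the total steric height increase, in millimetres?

Δh = 44.5 mm

Layer 1 at 21 °C → α = 2.3×10⁻⁴ K⁻¹
Layer 2 at 13 °C → α = 1.7×10⁻⁴ K⁻¹
Layer 3 at 1.8 °C → α = 0.7×10⁻⁴ K⁻¹
1.3 × 42 × 2.3×10⁻⁴ = 0.012558 m
42–222 m: 0.76 × 1.7×10⁻⁴ × 180 = 0.023256 m
0.29 × 430 × 0.7×10⁻⁴ = 0.008729 m
Δh = 0.012558 + 0.023256 + 0.008729 = 0.044543 m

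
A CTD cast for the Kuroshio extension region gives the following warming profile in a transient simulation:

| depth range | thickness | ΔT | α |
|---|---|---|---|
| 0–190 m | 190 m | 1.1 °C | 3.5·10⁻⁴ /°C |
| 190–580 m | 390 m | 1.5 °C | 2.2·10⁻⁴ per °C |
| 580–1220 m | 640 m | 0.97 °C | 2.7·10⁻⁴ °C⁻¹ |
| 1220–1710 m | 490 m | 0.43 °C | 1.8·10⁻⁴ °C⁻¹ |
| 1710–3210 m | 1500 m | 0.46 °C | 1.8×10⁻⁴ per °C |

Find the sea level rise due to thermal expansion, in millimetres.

532 mm of thermosteric rise

0–190 m: 3.5×10⁻⁴ × 190 × 1.1 = 0.07315 m
390 × 2.2×10⁻⁴ × 1.5 = 0.12870 m
640 × 0.97 × 2.7×10⁻⁴ = 0.167616 m
1.8×10⁻⁴ × 0.43 × 490 = 0.037926 m
Layer 5: 1500 × 1.8×10⁻⁴ × 0.46 = 0.12420 m
Δh = 0.07315 + 0.12870 + 0.167616 + 0.037926 + 0.12420 = 0.531592 m ≈ 532 mm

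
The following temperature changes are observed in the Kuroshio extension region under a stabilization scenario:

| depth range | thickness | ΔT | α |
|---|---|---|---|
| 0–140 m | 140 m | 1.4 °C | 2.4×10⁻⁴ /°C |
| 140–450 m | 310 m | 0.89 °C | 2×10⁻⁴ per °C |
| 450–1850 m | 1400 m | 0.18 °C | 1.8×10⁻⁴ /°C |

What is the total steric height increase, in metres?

0–140 m: 2.4×10⁻⁴ × 140 × 1.4 = 0.04704 m
310 × 2×10⁻⁴ × 0.89 = 0.05518 m
450–1850 m: 1.8×10⁻⁴ × 0.18 × 1400 = 0.04536 m
Δh = 0.04704 + 0.05518 + 0.04536 = 0.14758 m

0.148 m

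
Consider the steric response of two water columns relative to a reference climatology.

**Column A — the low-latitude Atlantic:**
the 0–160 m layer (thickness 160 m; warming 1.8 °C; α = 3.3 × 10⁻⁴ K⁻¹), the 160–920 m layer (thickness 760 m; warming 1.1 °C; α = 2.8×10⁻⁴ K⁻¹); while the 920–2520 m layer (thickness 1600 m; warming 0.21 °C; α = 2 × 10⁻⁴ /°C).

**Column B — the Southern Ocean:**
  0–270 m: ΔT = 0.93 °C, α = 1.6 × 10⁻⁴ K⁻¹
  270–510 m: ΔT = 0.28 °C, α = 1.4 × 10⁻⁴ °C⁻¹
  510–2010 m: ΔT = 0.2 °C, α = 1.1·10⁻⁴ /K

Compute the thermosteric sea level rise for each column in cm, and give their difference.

Δh_A ≈ 40 cm, Δh_B ≈ 8.3 cm; difference ≈ 31 cm

A 3.3×10⁻⁴ × 1.8 × 160 = 0.09504 m
A 160–920 m: 1.1 × 760 × 2.8×10⁻⁴ = 0.23408 m
A 920–2520 m: 1600 × 0.21 × 2×10⁻⁴ = 0.06720 m
A total: 0.39632 m
B 1.6×10⁻⁴ × 0.93 × 270 = 0.040176 m
B 240 × 1.4×10⁻⁴ × 0.28 = 0.009408 m
B 510–2010 m: 1500 × 1.1×10⁻⁴ × 0.2 = 0.03300 m
B total: 0.082584 m
Difference: 0.39632 − 0.082584 = 0.313736 m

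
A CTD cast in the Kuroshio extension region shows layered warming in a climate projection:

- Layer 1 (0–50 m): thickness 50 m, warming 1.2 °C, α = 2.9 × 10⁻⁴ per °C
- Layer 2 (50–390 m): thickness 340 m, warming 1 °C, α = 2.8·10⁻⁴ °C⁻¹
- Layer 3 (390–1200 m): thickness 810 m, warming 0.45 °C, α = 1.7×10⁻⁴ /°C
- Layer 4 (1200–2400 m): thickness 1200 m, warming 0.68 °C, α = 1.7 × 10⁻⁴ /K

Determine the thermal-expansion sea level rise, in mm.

0–50 m: 1.2 × 2.9×10⁻⁴ × 50 = 0.01740 m
Layer 2: 2.8×10⁻⁴ × 340 × 1 = 0.09520 m
Layer 3: 1.7×10⁻⁴ × 0.45 × 810 = 0.061965 m
Layer 4: 0.68 × 1.7×10⁻⁴ × 1200 = 0.13872 m
Δh = 0.01740 + 0.09520 + 0.061965 + 0.13872 = 0.313285 m

Δh = 313 mm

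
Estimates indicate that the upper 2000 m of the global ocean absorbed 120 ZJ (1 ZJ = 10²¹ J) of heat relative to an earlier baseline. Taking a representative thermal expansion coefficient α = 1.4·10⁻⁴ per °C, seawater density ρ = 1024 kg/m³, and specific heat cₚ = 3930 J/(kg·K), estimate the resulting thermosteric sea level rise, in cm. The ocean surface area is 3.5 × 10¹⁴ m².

Per unit area: Q = 120×10²¹ / (3.5×10¹⁴) ≈ 3.429×10⁸ J/m²
Δh = αQ/(ρcₚ) = 1.4×10⁻⁴ × 3.429×10⁸ / (1024 × 3930) ≈ 0.011929 m

1.19 cm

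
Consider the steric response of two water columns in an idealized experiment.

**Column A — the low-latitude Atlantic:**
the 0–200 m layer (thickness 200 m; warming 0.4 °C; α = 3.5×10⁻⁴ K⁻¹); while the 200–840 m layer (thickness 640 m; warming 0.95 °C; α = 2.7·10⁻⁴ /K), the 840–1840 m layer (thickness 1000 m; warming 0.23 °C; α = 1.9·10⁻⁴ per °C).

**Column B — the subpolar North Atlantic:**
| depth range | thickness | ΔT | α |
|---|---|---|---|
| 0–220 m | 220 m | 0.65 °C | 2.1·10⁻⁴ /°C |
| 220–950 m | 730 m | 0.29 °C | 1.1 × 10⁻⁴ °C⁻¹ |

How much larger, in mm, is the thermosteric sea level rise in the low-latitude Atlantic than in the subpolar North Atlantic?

Δh_A − Δh_B ≈ 180 mm

A 200 × 3.5×10⁻⁴ × 0.4 = 0.02800 m
A 200–840 m: 0.95 × 2.7×10⁻⁴ × 640 = 0.16416 m
A 0.23 × 1.9×10⁻⁴ × 1000 = 0.04370 m
A total: 0.23586 m
B 0.65 × 220 × 2.1×10⁻⁴ = 0.03003 m
B 220–950 m: 1.1×10⁻⁴ × 0.29 × 730 = 0.023287 m
B total: 0.053317 m
Difference: 0.23586 − 0.053317 = 0.182543 m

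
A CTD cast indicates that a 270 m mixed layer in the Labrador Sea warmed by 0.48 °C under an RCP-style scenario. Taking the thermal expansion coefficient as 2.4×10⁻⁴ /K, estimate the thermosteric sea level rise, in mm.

31.1 mm

Δh = αΔT·H = 2.4×10⁻⁴ × 0.48 × 270 = 0.031104 m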